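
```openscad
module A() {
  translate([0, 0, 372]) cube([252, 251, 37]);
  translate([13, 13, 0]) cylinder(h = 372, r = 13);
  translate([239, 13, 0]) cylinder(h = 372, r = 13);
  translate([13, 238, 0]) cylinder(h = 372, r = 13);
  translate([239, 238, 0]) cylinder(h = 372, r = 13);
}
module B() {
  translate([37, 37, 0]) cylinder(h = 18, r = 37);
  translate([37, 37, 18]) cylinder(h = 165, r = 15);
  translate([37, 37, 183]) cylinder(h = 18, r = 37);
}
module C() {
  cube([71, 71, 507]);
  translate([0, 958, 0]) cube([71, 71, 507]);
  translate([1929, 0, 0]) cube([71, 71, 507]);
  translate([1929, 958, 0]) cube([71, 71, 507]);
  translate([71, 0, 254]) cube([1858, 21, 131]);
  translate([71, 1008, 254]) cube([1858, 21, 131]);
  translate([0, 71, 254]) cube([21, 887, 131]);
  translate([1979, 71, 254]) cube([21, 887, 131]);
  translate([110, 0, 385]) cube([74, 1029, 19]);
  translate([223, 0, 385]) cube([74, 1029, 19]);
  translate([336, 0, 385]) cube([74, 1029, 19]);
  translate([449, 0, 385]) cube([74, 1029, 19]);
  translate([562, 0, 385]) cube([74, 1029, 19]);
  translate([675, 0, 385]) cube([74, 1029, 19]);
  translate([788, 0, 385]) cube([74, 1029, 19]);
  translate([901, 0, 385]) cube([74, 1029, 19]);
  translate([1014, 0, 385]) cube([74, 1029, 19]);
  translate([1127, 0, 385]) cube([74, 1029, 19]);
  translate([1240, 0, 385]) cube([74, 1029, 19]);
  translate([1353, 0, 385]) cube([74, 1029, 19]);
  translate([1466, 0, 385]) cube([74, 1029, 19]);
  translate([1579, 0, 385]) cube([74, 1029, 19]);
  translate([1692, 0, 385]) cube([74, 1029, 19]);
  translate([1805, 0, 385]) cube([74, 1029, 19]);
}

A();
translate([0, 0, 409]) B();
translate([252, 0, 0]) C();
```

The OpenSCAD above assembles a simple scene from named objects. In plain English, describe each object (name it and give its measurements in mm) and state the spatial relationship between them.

A is a simple wooden stool: a rectangular seat 252 mm (x) by 251 mm (y), 37 mm thick, top face at z = 409 mm, on four round legs, each 26 mm in diameter. The legs rest on z = 0, each leg's axis is inset half a diameter from the nearest pair of seat edges (so the leg's bounding box is flush with the corner).

B is a spool: two coaxial disc flanges of radius 37 mm and thickness 18 mm, joined by a core cylinder of radius 15 mm and height 165 mm. The lower flange rests on z = 0 and the three cylinders share a vertical axis.

C is a bed frame 2000 mm long (x) by 1029 mm wide (y). Four 71×71 mm corner posts, 507 mm tall, at the corners of the footprint. Four rails of 21 mm thickness and 131 mm height run between adjacent posts with their undersides at z = 254 mm, their outer faces flush with the outside of the frame (the two x-running rails run between the posts' inner faces; the two y-running rails run between the posts' inner faces). 16 slats, each 74 mm wide (x) and 19 mm thick, lie across the top of the two x-running rails, running the full 1029 mm width of the frame in y; the slats are evenly spaced along x between the inner faces of the end posts with equal gaps (rounded down to the nearest mm) at the −x end and between each pair — any rounding remainder accumulates at the +x end.

The spool is on top of the stool. The bed frame is against the stool's +x side, with their −y faces flush.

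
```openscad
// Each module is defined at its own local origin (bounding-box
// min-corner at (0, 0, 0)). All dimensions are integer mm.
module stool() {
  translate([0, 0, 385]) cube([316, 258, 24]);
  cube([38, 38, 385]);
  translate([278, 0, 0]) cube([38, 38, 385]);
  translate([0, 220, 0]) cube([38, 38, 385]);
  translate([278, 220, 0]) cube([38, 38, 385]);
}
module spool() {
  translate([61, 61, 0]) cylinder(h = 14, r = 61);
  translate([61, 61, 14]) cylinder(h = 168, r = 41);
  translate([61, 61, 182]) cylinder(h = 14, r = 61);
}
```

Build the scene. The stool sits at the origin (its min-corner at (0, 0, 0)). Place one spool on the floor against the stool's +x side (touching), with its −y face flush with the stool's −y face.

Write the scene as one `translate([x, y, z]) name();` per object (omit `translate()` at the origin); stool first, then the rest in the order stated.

stool();
translate([316, 0, 0]) spool();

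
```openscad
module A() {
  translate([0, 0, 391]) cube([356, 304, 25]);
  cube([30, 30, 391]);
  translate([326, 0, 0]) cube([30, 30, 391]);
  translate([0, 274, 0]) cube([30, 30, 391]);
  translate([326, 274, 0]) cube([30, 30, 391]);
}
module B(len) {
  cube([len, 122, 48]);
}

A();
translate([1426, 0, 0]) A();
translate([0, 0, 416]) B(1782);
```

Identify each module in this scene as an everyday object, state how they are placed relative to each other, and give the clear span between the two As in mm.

Second stool starts at x = 1426; first ends at x = 356; clear span = 1426 − 356 = 1070 mm.

A is a stool. B is a beam. A beam spans the tops of two stools. The clear span between the two stools is 1070 mm.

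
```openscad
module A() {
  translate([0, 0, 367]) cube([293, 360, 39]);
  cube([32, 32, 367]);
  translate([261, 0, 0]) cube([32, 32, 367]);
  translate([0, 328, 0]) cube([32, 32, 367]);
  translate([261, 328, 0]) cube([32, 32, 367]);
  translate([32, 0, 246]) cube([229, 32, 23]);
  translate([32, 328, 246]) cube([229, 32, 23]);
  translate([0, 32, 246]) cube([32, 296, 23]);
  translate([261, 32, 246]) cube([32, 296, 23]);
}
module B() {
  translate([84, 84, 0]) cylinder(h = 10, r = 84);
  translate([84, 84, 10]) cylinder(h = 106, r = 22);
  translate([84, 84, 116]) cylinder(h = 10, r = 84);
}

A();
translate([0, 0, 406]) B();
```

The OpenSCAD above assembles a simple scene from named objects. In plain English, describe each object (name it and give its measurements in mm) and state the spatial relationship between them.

A is a four-legged stool. The seat is 293×360 mm, 39 mm thick, top at z = 406 mm. It stands on four square legs, each 32×32 mm in cross-section, from z = 0 to the seat underside, each flush with a corner of the seat. Four stretchers, 32 mm wide and 23 mm tall, connect adjacent legs with their undersides at z = 246 mm, each running between the inner faces of the legs it joins and aligned with the legs' outer faces on the other axis.

B is a spool: two coaxial disc flanges of radius 84 mm and thickness 10 mm, joined by a core cylinder of radius 22 mm and height 106 mm. The lower flange rests on z = 0 and the three cylinders share a vertical axis.

The spool is on top of the stool.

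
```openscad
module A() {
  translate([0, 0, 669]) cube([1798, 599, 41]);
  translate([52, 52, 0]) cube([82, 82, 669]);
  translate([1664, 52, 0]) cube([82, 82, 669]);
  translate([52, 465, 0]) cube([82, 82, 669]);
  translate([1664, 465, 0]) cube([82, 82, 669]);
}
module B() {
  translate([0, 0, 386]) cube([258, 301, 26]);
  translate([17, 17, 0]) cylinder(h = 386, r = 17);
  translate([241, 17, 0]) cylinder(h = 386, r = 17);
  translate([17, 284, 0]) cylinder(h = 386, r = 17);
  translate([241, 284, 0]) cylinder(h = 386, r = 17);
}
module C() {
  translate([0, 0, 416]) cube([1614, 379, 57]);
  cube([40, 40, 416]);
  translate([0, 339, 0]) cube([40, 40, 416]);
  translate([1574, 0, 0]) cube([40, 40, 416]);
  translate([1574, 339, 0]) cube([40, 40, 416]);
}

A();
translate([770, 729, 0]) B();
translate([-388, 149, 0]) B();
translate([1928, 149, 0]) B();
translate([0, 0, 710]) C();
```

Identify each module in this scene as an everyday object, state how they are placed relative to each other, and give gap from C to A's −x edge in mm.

The bench's min-x is at 0; the table's min-x is 0; gap = 0 mm.

A is a table. B is a stool. C is a bench. Three stools sit around the table at the +y, −x, +x sides. The bench is on top of the table. The gap from the bench to the table's −x edge is 0 mm.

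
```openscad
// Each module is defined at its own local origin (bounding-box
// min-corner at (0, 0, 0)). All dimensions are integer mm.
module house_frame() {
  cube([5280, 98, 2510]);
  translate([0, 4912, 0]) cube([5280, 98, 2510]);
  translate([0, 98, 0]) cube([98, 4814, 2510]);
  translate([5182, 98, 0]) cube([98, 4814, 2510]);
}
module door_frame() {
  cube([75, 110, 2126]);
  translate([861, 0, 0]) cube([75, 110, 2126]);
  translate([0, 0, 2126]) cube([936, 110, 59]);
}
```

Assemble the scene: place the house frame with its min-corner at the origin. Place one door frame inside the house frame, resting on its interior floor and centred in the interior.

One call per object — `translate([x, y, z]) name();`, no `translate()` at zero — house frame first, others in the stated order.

house_frame();
translate([2172, 2450, 0]) door_frame();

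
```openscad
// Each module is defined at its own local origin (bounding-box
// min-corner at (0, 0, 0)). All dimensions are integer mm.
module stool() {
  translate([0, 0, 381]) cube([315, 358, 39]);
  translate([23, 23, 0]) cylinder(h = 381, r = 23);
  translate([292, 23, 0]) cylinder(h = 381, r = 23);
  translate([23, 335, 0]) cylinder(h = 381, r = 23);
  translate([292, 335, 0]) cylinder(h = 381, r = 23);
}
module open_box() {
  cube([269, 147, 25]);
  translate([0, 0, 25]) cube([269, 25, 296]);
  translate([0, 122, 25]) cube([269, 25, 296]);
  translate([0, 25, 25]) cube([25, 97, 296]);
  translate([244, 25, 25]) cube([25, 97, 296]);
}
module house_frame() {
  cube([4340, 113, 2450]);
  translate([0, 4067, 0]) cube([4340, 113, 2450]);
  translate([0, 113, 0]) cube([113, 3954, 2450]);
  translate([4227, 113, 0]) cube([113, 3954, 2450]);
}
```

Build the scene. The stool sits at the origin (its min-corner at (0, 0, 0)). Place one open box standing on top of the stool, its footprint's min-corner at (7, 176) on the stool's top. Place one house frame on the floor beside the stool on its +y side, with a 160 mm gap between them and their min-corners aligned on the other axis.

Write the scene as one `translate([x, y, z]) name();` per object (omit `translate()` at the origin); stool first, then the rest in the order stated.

stool();
translate([7, 176, 420]) open_box();
translate([0, 518, 0]) house_frame();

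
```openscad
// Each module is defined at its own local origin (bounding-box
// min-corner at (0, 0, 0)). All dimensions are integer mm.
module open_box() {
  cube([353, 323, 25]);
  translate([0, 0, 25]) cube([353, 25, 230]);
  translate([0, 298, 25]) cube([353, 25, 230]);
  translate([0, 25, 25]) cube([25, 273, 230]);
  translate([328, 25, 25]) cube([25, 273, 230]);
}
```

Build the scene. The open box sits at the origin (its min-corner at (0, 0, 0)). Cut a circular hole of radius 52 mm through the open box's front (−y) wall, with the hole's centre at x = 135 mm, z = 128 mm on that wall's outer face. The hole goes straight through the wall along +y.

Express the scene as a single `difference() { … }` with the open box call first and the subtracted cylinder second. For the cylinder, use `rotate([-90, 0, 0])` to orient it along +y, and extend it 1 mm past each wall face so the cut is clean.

difference() {
  open_box();
  translate([135, -1, 128]) rotate([-90, 0, 0]) cylinder(h = 27, r = 52);
}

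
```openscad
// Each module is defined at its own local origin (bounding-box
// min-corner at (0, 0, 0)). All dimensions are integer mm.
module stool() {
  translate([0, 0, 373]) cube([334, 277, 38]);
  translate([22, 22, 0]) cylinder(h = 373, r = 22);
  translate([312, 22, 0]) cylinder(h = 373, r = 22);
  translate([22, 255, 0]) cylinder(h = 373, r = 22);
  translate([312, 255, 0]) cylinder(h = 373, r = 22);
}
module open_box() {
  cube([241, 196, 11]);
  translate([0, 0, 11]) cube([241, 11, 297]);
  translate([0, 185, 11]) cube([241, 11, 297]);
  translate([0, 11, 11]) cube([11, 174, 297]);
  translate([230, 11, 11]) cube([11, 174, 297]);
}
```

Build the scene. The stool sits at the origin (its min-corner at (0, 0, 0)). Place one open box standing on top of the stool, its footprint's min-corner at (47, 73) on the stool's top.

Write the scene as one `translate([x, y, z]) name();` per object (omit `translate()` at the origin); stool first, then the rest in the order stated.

stool();
translate([47, 73, 411]) open_box();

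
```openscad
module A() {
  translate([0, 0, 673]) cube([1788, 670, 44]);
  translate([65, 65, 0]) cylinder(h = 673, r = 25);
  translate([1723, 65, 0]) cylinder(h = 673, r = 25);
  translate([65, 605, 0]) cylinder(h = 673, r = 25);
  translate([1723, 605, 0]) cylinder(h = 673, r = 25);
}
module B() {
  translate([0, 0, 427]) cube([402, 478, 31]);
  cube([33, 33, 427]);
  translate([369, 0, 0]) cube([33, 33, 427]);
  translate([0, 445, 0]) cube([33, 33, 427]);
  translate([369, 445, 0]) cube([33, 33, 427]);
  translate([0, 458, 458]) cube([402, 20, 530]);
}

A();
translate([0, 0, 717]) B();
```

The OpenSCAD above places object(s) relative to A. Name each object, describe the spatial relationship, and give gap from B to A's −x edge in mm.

A is a table. B is a chair. The chair is on top of the table. The gap from the chair to the table's −x edge is 0 mm.

The chair's min-x is at 0; the table's min-x is 0; gap = 0 mm.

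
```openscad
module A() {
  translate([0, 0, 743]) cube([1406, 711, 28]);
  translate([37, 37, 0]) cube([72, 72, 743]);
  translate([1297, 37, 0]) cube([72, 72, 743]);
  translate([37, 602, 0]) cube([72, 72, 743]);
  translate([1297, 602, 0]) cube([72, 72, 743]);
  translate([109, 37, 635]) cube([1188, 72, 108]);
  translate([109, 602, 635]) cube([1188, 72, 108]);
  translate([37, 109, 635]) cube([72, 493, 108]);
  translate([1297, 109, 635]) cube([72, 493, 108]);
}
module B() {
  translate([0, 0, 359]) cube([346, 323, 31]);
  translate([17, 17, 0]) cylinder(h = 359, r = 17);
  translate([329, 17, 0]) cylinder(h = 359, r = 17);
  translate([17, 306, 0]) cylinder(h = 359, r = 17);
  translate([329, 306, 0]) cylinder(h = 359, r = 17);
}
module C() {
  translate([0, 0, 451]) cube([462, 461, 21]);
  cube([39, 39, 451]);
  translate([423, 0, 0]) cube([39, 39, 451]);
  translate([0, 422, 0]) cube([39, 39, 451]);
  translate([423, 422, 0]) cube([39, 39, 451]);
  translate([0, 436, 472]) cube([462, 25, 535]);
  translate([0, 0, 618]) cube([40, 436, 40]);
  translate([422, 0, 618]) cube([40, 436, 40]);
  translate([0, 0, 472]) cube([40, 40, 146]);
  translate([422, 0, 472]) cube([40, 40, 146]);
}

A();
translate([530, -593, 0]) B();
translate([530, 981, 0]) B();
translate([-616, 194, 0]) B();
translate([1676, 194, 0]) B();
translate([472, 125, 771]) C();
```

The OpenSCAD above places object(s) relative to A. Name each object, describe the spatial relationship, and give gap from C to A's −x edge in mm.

The chair's min-x is at 472; the table's min-x is 0; gap = 472 mm.

A is a table. B is a stool. C is a chair. Four stools sit around the table at the −y, +y, −x, +x sides. The chair is on top of the table, centred. The gap from the chair to the table's −x edge is 472 mm.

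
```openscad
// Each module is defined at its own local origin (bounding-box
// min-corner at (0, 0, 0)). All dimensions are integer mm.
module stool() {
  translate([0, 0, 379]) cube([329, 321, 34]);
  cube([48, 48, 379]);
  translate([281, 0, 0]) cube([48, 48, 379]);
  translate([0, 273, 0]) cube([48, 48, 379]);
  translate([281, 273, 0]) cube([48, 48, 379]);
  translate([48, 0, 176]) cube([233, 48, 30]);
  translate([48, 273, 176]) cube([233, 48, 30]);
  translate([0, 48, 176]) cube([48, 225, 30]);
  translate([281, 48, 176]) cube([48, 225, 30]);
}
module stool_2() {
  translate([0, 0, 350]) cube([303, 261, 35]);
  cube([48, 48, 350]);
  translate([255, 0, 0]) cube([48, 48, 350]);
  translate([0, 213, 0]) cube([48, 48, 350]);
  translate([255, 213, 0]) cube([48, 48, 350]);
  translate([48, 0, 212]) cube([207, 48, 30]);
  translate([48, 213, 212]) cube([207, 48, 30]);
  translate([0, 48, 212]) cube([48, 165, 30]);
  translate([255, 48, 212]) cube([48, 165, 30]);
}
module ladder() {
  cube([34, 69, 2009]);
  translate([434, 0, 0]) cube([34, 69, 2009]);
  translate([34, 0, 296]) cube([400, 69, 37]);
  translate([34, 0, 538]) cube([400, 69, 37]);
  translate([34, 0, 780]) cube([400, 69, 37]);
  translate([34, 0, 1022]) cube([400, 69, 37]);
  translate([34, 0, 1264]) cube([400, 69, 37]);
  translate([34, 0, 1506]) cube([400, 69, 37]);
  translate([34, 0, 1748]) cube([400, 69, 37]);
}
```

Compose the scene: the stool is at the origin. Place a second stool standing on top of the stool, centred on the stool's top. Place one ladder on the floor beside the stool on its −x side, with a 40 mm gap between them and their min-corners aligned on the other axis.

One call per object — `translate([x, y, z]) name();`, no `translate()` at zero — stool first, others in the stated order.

stool();
translate([13, 30, 413]) stool_2();
translate([-508, 0, 0]) ladder();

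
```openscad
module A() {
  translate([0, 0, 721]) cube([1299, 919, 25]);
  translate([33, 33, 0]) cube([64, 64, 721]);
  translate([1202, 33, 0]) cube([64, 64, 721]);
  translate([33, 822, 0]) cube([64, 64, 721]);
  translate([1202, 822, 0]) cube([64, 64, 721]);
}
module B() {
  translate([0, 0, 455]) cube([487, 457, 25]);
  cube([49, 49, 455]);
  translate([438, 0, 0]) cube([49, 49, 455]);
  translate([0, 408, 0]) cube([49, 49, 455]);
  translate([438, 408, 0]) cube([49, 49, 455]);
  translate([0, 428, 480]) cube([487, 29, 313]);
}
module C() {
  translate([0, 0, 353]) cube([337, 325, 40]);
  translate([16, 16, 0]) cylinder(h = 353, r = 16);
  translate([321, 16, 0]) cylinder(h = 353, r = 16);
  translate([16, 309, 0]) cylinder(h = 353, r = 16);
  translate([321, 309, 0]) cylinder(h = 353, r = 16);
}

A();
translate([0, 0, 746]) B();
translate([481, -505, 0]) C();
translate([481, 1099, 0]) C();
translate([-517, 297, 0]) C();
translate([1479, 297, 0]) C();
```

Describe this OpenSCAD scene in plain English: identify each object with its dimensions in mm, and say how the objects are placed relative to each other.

A is a rectangular dining table. The top is 1299×919×25 mm with its upper surface at z = 746 mm. It stands on four 64×64 mm square legs, each inset 33 mm from the nearest pair of top edges, running from the floor to the underside of the top.

B is a chair: 487×457 mm seat, 25 mm thick, top at z = 480 mm, on four 49 mm square corner legs flush with the seat edges. A 29 mm thick backrest slab spans the full seat width, extending 313 mm above the seat top, its back face flush with the seat's +y edge.

C is a four-legged stool. The seat is 337×325 mm, 40 mm thick, top at z = 393 mm. It stands on four round legs, each 32 mm in diameter, from z = 0 to the seat underside, each leg's axis is inset half a diameter from the nearest pair of seat edges (so the leg's bounding box is flush with the corner).

The chair is on top of the table. Four stools sit around the table at the −y, +y, −x, +x sides.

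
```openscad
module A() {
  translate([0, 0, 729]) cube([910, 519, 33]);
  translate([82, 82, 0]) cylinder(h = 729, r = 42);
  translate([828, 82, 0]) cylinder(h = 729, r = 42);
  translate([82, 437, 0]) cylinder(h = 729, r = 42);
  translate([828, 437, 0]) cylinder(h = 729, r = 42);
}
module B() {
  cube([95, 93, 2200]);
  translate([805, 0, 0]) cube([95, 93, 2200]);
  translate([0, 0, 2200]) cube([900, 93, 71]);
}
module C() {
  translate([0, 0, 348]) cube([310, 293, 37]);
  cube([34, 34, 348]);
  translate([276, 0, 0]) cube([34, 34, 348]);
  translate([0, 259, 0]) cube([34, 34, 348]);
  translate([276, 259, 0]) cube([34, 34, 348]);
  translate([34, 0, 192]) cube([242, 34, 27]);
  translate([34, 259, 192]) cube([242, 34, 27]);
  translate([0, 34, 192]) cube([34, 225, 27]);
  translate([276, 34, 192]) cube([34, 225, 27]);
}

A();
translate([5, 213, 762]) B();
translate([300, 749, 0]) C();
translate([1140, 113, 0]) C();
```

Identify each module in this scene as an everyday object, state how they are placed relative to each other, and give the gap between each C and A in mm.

A is a table. B is a door frame. C is a stool. The door frame is on top of the table, centred. Two stools sit around the table at the +y, +x sides. The gap between each stool and the table is 230 mm.

Each stool's nearest face is 230 mm from the table's bounding box.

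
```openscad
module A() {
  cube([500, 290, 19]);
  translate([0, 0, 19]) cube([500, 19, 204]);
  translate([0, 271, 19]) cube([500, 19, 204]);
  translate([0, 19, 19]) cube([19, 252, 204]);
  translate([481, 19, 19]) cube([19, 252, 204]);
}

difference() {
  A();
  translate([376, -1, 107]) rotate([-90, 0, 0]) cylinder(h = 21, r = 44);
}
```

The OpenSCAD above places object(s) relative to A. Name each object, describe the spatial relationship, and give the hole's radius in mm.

A is an open box. The open box has a circular hole through its front wall. The hole's radius is 44 mm.

The subtracted cylinder has r = 44 mm.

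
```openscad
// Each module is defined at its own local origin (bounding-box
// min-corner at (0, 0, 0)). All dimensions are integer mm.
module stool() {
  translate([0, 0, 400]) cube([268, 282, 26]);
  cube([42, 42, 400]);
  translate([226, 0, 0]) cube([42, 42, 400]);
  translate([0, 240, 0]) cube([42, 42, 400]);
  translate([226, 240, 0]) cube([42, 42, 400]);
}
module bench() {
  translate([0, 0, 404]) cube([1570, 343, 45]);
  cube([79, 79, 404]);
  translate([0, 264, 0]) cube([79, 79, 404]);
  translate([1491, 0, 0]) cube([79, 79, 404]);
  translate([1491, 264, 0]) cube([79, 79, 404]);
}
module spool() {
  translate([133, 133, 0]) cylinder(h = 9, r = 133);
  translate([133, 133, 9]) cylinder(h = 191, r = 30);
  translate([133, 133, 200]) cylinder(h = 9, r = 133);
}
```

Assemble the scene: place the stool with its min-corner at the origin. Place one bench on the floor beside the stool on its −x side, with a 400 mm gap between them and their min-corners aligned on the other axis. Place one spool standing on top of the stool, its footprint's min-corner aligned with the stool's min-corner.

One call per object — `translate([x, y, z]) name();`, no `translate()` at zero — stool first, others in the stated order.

stool();
translate([-1970, 0, 0]) bench();
translate([0, 0, 426]) spool();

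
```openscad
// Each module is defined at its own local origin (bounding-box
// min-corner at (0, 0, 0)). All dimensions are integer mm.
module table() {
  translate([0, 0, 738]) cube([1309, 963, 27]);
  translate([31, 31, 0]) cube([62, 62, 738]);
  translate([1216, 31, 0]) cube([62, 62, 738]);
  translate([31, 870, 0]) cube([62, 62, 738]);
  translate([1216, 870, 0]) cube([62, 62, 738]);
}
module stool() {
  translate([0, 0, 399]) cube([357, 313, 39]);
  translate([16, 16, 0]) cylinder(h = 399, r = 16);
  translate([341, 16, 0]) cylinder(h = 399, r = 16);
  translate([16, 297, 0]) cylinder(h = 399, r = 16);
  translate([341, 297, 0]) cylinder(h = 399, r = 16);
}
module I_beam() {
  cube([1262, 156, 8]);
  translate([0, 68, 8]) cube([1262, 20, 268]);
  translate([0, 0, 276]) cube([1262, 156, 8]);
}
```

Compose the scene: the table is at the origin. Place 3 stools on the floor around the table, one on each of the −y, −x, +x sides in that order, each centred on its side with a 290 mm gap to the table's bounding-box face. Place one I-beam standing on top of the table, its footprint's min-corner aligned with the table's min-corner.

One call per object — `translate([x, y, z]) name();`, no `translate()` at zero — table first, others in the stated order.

table();
translate([476, -603, 0]) stool();
translate([-647, 325, 0]) stool();
translate([1599, 325, 0]) stool();
translate([0, 0, 765]) I_beam();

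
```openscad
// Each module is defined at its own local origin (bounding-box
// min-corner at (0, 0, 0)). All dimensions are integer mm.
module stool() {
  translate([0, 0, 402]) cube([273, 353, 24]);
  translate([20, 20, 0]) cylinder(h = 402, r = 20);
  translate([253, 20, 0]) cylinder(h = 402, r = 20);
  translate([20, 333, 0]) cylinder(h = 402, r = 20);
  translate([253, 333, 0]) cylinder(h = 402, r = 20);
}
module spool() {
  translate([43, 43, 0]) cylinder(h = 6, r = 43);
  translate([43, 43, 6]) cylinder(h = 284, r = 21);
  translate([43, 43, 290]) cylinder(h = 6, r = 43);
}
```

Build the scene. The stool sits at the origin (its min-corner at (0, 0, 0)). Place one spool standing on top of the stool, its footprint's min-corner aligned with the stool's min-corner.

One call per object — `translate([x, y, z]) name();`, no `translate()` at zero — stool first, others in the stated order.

stool();
translate([0, 0, 426]) spool();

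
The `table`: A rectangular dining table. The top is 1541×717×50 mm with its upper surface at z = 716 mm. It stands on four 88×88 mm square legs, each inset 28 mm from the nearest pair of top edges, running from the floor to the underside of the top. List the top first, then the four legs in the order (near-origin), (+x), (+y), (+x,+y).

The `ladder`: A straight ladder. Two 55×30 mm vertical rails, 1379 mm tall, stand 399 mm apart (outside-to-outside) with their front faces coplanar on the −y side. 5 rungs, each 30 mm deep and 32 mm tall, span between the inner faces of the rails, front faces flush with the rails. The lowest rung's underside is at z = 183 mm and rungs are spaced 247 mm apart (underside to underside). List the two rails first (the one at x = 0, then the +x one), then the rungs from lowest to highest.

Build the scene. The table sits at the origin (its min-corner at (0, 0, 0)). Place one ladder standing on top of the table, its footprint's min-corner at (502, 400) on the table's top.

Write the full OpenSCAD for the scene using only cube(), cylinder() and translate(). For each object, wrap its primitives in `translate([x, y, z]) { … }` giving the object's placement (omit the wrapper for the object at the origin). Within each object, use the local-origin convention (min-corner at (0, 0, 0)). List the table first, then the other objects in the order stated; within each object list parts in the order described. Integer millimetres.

translate([0, 0, 666]) cube([1541, 717, 50]);
translate([28, 28, 0]) cube([88, 88, 666]);
translate([1425, 28, 0]) cube([88, 88, 666]);
translate([28, 601, 0]) cube([88, 88, 666]);
translate([1425, 601, 0]) cube([88, 88, 666]);
translate([502, 400, 716]) {
  cube([55, 30, 1379]);
  translate([344, 0, 0]) cube([55, 30, 1379]);
  translate([55, 0, 183]) cube([289, 30, 32]);
  translate([55, 0, 430]) cube([289, 30, 32]);
  translate([55, 0, 677]) cube([289, 30, 32]);
  translate([55, 0, 924]) cube([289, 30, 32]);
  translate([55, 0, 1171]) cube([289, 30, 32]);
}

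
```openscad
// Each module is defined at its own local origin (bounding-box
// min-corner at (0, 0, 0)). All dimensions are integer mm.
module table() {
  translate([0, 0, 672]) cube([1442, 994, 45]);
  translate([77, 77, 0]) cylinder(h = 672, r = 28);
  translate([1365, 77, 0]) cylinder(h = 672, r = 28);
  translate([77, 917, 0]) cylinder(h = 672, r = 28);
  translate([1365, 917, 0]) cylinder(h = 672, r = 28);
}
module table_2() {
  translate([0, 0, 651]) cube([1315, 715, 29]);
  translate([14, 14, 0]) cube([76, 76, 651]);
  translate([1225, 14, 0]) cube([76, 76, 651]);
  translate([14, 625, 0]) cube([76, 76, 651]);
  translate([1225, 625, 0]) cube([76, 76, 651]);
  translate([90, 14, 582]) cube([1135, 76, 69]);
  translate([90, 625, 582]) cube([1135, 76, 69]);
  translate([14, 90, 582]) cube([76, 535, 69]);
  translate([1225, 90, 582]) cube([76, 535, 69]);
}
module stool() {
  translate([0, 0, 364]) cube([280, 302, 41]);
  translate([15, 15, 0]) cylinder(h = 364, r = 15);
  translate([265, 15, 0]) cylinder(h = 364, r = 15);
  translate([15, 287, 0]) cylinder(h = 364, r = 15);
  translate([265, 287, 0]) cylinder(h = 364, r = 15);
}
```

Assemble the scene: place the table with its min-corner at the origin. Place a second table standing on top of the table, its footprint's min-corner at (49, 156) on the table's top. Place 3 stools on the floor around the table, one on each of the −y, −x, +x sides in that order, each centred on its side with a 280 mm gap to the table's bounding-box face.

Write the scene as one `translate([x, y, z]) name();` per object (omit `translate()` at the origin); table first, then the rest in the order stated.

table();
translate([49, 156, 717]) table_2();
translate([581, -582, 0]) stool();
translate([-560, 346, 0]) stool();
translate([1722, 346, 0]) stool();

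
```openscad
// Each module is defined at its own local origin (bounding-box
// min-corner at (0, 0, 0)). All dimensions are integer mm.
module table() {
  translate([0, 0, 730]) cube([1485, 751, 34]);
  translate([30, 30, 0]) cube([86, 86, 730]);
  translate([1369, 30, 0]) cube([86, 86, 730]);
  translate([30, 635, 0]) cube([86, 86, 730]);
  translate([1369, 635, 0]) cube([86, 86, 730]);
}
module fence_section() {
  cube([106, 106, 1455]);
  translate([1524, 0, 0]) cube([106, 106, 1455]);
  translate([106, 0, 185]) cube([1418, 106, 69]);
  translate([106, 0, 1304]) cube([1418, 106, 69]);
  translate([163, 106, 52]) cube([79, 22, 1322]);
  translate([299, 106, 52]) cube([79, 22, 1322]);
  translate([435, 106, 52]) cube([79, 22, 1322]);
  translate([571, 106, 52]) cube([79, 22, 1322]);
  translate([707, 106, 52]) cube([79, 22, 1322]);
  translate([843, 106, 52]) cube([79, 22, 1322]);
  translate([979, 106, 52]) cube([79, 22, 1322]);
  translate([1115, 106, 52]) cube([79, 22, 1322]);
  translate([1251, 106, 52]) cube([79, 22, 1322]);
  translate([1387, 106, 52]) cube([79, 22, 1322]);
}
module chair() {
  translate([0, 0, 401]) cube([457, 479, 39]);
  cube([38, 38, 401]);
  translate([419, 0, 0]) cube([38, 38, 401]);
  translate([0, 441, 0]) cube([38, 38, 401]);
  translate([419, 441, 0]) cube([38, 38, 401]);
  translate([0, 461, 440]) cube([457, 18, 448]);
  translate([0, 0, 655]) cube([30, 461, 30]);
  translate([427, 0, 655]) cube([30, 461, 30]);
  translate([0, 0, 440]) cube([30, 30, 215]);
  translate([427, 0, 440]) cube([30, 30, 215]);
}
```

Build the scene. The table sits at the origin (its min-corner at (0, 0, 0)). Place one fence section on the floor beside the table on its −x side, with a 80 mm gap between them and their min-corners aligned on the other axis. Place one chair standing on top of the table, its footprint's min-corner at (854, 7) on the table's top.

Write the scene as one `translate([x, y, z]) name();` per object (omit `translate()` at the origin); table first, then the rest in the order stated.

table();
translate([-1710, 0, 0]) fence_section();
translate([854, 7, 764]) chair();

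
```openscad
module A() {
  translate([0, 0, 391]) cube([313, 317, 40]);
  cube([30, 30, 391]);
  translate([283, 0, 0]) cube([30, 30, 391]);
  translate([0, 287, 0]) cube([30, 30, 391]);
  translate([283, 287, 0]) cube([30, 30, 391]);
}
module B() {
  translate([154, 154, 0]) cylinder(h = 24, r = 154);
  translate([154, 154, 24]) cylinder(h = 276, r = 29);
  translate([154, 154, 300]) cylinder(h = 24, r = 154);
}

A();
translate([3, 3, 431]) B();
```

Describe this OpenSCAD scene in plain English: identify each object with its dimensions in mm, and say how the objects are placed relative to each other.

A is a simple wooden stool: a rectangular seat 313 mm (x) by 317 mm (y), 40 mm thick, top face at z = 431 mm, on four square legs, each 30×30 mm in cross-section. The legs rest on z = 0, each flush with a corner of the seat.

B is a spool: two coaxial disc flanges of radius 154 mm and thickness 24 mm, joined by a core cylinder of radius 29 mm and height 276 mm. The lower flange rests on z = 0 and the three cylinders share a vertical axis.

The spool is on top of the stool.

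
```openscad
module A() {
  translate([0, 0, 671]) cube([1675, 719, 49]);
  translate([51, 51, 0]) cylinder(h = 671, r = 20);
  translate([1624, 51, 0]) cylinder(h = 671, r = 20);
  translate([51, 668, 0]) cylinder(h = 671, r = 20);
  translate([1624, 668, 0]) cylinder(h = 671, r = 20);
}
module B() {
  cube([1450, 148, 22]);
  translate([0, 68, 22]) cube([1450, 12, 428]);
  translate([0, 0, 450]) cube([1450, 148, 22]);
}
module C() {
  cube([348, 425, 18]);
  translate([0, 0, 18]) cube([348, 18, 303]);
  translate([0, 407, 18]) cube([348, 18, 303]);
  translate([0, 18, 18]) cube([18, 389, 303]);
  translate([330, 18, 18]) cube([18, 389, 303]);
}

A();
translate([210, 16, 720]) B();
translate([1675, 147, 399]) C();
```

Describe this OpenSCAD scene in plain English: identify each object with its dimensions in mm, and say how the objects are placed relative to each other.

A is a table: top 1675 mm (x) × 719 mm (y), 49 mm thick, upper face at z = 720 mm, on four round legs of 40 mm diameter, each leg's bounding box inset 31 mm from the nearest pair of top edges, running from z = 0 to the bottom of the top.

B is an I-beam lying along x, 1450 mm long. Overall section height 472 mm. Two flanges 148 mm wide (y) and 22 mm thick, one on the floor and one at the top; a web 12 mm thick runs between them, centred on the flange width.

C is an open storage box with external size 348×425×321 mm and wall thickness 18 mm (the base is also 18 mm thick). The base covers the whole footprint; the four walls stand on the base, with the y-facing walls full-width and the x-facing walls fitting between their inner faces.

The I-beam is on top of the table. The open box is beside the table with their tops flush at z = 720.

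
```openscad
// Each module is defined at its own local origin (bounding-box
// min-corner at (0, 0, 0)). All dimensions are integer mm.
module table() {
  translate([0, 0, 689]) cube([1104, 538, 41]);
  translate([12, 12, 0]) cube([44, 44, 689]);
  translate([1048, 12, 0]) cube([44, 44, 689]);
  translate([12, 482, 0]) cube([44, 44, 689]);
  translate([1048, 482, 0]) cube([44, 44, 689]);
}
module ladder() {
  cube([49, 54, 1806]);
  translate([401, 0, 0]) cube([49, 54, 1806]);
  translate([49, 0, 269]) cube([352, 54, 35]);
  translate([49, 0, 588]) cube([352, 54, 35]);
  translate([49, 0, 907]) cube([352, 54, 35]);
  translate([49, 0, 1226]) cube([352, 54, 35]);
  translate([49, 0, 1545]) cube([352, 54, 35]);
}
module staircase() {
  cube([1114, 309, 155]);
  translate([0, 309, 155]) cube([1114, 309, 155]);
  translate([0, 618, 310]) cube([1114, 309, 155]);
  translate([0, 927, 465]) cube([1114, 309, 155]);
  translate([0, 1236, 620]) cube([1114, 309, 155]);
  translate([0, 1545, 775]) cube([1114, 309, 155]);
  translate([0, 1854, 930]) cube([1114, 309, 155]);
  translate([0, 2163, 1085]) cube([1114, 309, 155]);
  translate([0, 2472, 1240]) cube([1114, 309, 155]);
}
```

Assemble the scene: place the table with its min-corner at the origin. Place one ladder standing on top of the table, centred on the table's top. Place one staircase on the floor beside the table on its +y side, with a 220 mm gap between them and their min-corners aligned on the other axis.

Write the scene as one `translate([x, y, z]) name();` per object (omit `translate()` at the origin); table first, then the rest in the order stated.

table();
translate([327, 242, 730]) ladder();
translate([0, 758, 0]) staircase();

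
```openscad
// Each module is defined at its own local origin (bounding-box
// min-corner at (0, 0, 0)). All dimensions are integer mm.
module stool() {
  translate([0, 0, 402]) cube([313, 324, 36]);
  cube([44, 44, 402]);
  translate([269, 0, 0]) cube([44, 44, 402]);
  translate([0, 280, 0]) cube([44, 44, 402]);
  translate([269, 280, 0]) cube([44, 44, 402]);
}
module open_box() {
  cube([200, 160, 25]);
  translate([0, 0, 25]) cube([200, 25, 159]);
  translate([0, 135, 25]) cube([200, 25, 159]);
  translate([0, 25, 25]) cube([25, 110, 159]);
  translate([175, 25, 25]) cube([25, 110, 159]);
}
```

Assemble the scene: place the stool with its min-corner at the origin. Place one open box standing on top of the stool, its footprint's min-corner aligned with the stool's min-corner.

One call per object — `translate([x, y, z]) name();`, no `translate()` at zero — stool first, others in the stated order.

stool();
translate([0, 0, 438]) open_box();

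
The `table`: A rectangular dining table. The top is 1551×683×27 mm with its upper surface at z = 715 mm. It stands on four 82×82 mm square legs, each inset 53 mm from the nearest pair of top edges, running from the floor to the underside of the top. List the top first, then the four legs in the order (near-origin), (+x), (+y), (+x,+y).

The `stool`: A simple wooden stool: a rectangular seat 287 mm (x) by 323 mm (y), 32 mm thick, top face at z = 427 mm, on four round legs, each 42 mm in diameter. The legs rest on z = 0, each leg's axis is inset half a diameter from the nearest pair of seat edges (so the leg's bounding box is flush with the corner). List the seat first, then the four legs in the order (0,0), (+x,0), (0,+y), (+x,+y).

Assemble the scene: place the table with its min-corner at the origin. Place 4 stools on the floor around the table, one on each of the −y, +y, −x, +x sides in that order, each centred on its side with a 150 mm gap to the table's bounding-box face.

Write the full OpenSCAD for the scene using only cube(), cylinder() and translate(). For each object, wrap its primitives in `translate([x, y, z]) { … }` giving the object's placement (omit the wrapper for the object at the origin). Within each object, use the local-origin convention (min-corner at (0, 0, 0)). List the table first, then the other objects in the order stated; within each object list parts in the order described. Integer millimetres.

translate([0, 0, 688]) cube([1551, 683, 27]);
translate([53, 53, 0]) cube([82, 82, 688]);
translate([1416, 53, 0]) cube([82, 82, 688]);
translate([53, 548, 0]) cube([82, 82, 688]);
translate([1416, 548, 0]) cube([82, 82, 688]);
translate([632, -473, 0]) {
  translate([0, 0, 395]) cube([287, 323, 32]);
  translate([21, 21, 0]) cylinder(h = 395, r = 21);
  translate([266, 21, 0]) cylinder(h = 395, r = 21);
  translate([21, 302, 0]) cylinder(h = 395, r = 21);
  translate([266, 302, 0]) cylinder(h = 395, r = 21);
}
translate([632, 833, 0]) {
  translate([0, 0, 395]) cube([287, 323, 32]);
  translate([21, 21, 0]) cylinder(h = 395, r = 21);
  translate([266, 21, 0]) cylinder(h = 395, r = 21);
  translate([21, 302, 0]) cylinder(h = 395, r = 21);
  translate([266, 302, 0]) cylinder(h = 395, r = 21);
}
translate([-437, 180, 0]) {
  translate([0, 0, 395]) cube([287, 323, 32]);
  translate([21, 21, 0]) cylinder(h = 395, r = 21);
  translate([266, 21, 0]) cylinder(h = 395, r = 21);
  translate([21, 302, 0]) cylinder(h = 395, r = 21);
  translate([266, 302, 0]) cylinder(h = 395, r = 21);
}
translate([1701, 180, 0]) {
  translate([0, 0, 395]) cube([287, 323, 32]);
  translate([21, 21, 0]) cylinder(h = 395, r = 21);
  translate([266, 21, 0]) cylinder(h = 395, r = 21);
  translate([21, 302, 0]) cylinder(h = 395, r = 21);
  translate([266, 302, 0]) cylinder(h = 395, r = 21);
}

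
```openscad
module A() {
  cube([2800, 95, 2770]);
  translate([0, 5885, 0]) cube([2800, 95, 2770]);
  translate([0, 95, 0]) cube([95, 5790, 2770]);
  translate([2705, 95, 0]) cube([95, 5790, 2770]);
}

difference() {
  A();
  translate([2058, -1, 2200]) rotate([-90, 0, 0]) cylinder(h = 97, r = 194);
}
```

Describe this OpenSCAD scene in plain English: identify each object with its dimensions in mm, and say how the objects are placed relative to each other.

A is a box-shaped house frame (walls only): outside footprint 2800×5980 mm, wall height 2770 mm, wall thickness 95 mm. The two y-facing walls run the full x-width; the two x-facing walls fit between the inner faces of the y-facing walls.

The house frame has a circular hole of radius 194 mm through its front wall, centred at (x = 2058, z = 2200).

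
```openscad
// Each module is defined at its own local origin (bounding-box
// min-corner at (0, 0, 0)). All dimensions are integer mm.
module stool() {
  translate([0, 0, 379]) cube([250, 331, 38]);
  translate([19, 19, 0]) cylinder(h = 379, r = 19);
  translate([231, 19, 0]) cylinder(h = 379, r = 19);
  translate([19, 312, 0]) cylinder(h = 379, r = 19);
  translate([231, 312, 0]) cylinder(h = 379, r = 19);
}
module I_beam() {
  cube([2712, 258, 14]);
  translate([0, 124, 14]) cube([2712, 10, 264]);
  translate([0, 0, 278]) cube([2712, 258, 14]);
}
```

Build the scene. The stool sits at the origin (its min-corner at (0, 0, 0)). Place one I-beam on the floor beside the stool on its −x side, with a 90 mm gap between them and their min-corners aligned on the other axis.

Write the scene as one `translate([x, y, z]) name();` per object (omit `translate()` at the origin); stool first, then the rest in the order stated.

stool();
translate([-2802, 0, 0]) I_beam();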